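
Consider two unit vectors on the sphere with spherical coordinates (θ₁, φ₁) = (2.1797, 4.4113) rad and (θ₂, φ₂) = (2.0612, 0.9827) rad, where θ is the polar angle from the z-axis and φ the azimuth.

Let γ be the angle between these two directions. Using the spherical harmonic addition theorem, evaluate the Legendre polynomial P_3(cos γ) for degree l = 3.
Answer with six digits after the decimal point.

Expand P_3 via completeness: Σ_{m} conj(Y_{3,m}) at Ω₁ times Y_{3,m} at Ω₂ —
  m=-3: Y*=0.18085 + 0.14255j  Y=-0.28106 - 0.05507j  product -0.04298 - 0.05003j
  m=-2: Y*=0.32413 - 0.22279j  Y=0.14400 + 0.34578j  product 0.12371 + 0.08000j
  m=-1: Y*=-0.04998 - 0.16095j  Y=0.01726 - 0.02588j  product -0.00503 - 0.00148j
  m=+0: Y*=0.29119 + 0.00000j  Y=0.33234 + 0.00000j  product 0.09678 + 0.00000j
  m=+1: Y*=0.04998 - 0.16095j  Y=-0.01726 - 0.02588j  product -0.00503 + 0.00148j
  m=+2: Y*=0.32413 + 0.22279j  Y=0.14400 - 0.34578j  product 0.12371 - 0.08000j
  m=+3: Y*=-0.18085 + 0.14255j  Y=0.28106 - 0.05507j  product -0.04298 + 0.05003j
Σ over m = 0.24818 + 0.00000j; ×(4π/7) → 0.44553 + 0.00000j. Real part: 0.445529

0.445529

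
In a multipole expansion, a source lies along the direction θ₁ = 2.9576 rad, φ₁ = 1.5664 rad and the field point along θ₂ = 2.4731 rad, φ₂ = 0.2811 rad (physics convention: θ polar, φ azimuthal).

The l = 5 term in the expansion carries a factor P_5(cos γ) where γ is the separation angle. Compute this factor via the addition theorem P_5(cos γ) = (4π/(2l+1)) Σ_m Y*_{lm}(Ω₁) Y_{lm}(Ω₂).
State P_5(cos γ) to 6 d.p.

-0.395142

Expand P_5 via completeness: Σ_{m} conj(Y_{5,m}) at Ω₁ times Y_{5,m} at Ω₂ —
  m=-5: +0.000002+0.000095i × +0.006985-0.041875i = +0.000004+0.000001i  (running Σ = +0.000004+0.000001i)
  m=-4: -0.001616+0.000028i × -0.073383+0.153322i = +0.000114-0.000250i  (running Σ = +0.000118-0.000249i)
  m=-3: -0.000215-0.016309i × +0.248825-0.279447i = -0.004611-0.003998i  (running Σ = -0.004493-0.004247i)
  m=-2: +0.105938-0.000932i × -0.366373+0.230822i = -0.038598+0.024794i  (running Σ = -0.043091+0.020547i)
  m=-1: +0.001826+0.415235i × +0.065363-0.018873i = +0.007956+0.027106i  (running Σ = -0.035135+0.047653i)
  m=0: -0.712405-0.000000i × +0.386885+0.000000i = -0.275619-0.000000i  (running Σ = -0.310753+0.047653i)
  m=1: -0.001826+0.415235i × -0.065363-0.018873i = +0.007956-0.027106i  (running Σ = -0.302797+0.020547i)
  m=2: +0.105938+0.000932i × -0.366373-0.230822i = -0.038598-0.024794i  (running Σ = -0.341395-0.004247i)
  m=3: +0.000215-0.016309i × -0.248825-0.279447i = -0.004611+0.003998i  (running Σ = -0.346006-0.000249i)
  m=4: -0.001616-0.000028i × -0.073383-0.153322i = +0.000114+0.000250i  (running Σ = -0.345892+0.000001i)
  m=5: -0.000002+0.000095i × -0.006985-0.041875i = +0.000004-0.000001i  (running Σ = -0.345888+0.000000i)
Accumulated sum -0.345888+0.000000i; after 4π/(2l+1) scaling, -0.395142+0.000000i ⇒ P_5 = -0.395142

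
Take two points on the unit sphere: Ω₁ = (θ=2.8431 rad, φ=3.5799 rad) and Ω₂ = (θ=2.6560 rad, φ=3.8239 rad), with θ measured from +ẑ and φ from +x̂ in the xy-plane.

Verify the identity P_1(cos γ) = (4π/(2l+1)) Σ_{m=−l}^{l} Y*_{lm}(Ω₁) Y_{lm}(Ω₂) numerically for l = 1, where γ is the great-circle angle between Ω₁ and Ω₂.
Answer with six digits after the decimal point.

Summing Y*_{l m}(θ₁,φ₁)·Y_{l m}(θ₂,φ₂) over m ∈ [−1, 1]; prefactor 4π/(2·1+1) = 4.188790:
  term(m=-1) = 0.01590 - 0.00396j   from Y*(Ω₁)=-0.09200 - 0.04312j, Y(Ω₂)=-0.12515 + 0.10168j
  term(m=+0) = 0.20180 + 0.00000j   from Y*(Ω₁)=-0.46700 + 0.00000j, Y(Ω₂)=-0.43212 + 0.00000j
  term(m=+1) = 0.01590 + 0.00396j   from Y*(Ω₁)=0.09200 - 0.04312j, Y(Ω₂)=0.12515 + 0.10168j
Total Σ_m = 0.23360 + 0.00000j. Multiply by 4.188790: 0.97848 + 0.00000j. P_1(cos γ) = 0.978482

0.978482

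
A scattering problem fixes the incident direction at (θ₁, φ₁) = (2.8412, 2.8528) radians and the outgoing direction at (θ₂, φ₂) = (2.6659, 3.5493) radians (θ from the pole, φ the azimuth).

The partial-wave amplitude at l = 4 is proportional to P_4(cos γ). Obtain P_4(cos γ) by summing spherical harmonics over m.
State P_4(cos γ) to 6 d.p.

0.578817

Summing Y*_{l m}(θ₁,φ₁)·Y_{l m}(θ₂,φ₂) over m ∈ [−4, 4]; prefactor 4π/(2·4+1) = 1.396263:
  term(m=-4) = -0.00006 - 0.00002j   from Y*(Ω₁)=0.00137 - 0.00310j, Y(Ω₂)=-0.00117 - 0.01943j
  term(m=-3) = -0.00164 - 0.00287j   from Y*(Ω₁)=0.02006 - 0.02360j, Y(Ω₂)=0.03641 - 0.10047j
  term(m=-2) = 0.00887 - 0.04938j   from Y*(Ω₁)=0.13219 - 0.08615j, Y(Ω₂)=0.21797 - 0.23147j
  term(m=-1) = 0.16942 - 0.14169j   from Y*(Ω₁)=0.43416 - 0.12899j, Y(Ω₂)=0.44768 - 0.19336j
  term(m=+0) = 0.06136 + 0.00000j   from Y*(Ω₁)=0.50419 + 0.00000j, Y(Ω₂)=0.12171 + 0.00000j
  term(m=+1) = 0.16942 + 0.14169j   from Y*(Ω₁)=-0.43416 - 0.12899j, Y(Ω₂)=-0.44768 - 0.19336j
  term(m=+2) = 0.00887 + 0.04938j   from Y*(Ω₁)=0.13219 + 0.08615j, Y(Ω₂)=0.21797 + 0.23147j
  term(m=+3) = -0.00164 + 0.00287j   from Y*(Ω₁)=-0.02006 - 0.02360j, Y(Ω₂)=-0.03641 - 0.10047j
  term(m=+4) = -0.00006 + 0.00002j   from Y*(Ω₁)=0.00137 + 0.00310j, Y(Ω₂)=-0.00117 + 0.01943j
Σ over m = 0.41455 + 0.00000j; ×(4π/9) → 0.57882 + 0.00000j. Real part: 0.578817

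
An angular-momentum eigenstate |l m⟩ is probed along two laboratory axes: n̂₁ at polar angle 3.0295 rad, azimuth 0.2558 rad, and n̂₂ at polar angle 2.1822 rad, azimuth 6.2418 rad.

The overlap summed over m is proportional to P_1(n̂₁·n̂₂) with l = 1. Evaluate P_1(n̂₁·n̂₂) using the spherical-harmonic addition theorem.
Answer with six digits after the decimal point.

Summing Y*_{l m}(θ₁,φ₁)·Y_{l m}(θ₂,φ₂) over m ∈ [−1, 1]; prefactor 4π/(2·1+1) = 4.188790:
  m=-1: (0.037389, 0.009778) × (0.282663, 0.011705) = (0.010454, 0.003202)  (running Σ = (0.010454, 0.003202))
  m=0: (-0.485536, -0.000000) × (-0.280466, 0.000000) = (0.136177, 0.000000)  (running Σ = (0.146631, 0.003202))
  m=1: (-0.037389, 0.009778) × (-0.282663, 0.011705) = (0.010454, -0.003202)  (running Σ = (0.157085, 0.000000))
Accumulated sum (0.157085, 0.000000); after 4π/(2l+1) scaling, (0.657994, 0.000000) ⇒ P_1 = 0.657994

0.657994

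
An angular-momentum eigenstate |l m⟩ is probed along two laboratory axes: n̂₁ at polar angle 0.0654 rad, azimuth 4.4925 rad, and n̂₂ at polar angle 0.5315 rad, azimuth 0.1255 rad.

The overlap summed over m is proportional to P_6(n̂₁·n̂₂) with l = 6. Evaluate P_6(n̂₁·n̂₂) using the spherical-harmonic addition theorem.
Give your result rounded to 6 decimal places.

-0.404202

Term-by-term m-sum for l=6 (normalisation 4π/13 = 0.966644):
  m=-6: Y*=-0.00000 + 0.00000j  Y=0.00597 - 0.00560j  product 0.00000 + 0.00000j
  m=-5: Y*=-0.00000 - 0.00000j  Y=0.03905 - 0.02833j  product -0.00000 + 0.00000j
  m=-4: Y*=0.00004 - 0.00005j  Y=0.14806 - 0.08127j  product 0.00000 - 0.00001j
  m=-3: Y*=0.00088 + 0.00114j  Y=0.35178 - 0.13908j  product 0.00047 + 0.00028j
  m=-2: Y*=-0.01988 + 0.00935j  Y=0.47389 - 0.12151j  product -0.00829 + 0.00685j
  m=-1: Y*=-0.04598 - 0.20574j  Y=0.16608 - 0.02095j  product -0.01195 - 0.03321j
  m=+0: Y*=0.97193 + 0.00000j  Y=-0.38956 + 0.00000j  product -0.37863 + 0.00000j
  m=+1: Y*=0.04598 - 0.20574j  Y=-0.16608 - 0.02095j  product -0.01195 + 0.03321j
  m=+2: Y*=-0.01988 - 0.00935j  Y=0.47389 + 0.12151j  product -0.00829 - 0.00685j
  m=+3: Y*=-0.00088 + 0.00114j  Y=-0.35178 - 0.13908j  product 0.00047 - 0.00028j
  m=+4: Y*=0.00004 + 0.00005j  Y=0.14806 + 0.08127j  product 0.00000 + 0.00001j
  m=+5: Y*=0.00000 - 0.00000j  Y=-0.03905 - 0.02833j  product -0.00000 - 0.00000j
  m=+6: Y*=-0.00000 - 0.00000j  Y=0.00597 + 0.00560j  product 0.00000 - 0.00000j
Σ over m = -0.41815 + 0.00000j; ×(4π/13) → -0.40420 + 0.00000j. Real part: -0.404202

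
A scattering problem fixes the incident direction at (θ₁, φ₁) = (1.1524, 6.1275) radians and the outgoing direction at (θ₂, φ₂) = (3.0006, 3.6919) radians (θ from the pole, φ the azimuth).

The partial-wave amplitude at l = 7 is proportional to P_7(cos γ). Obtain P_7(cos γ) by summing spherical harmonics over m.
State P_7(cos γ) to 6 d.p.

-0.223096

Addition theorem: P_7(cos γ) = (4π/15) Σ_m Y*_{lm}(Ω₁) Y_{lm}(Ω₂), m = −7…7:
  [-7]  conj(Y_{7,-7})(Ω₁) = 0.12304 - 0.23576j ; Y_{7,-7}(Ω₂) = 0.00000 - 0.00000j ; Δ = -0.00000 - 0.00000j
  [-6]  conj(Y_{7,-6})(Ω₁) = 0.26304 - 0.35575j ; Y_{7,-6}(Ω₂) = 0.00001 - 0.00000j ; Δ = 0.00000 - 0.00001j
  [-5]  conj(Y_{7,-5})(Ω₁) = 0.19071 - 0.18807j ; Y_{7,-5}(Ω₂) = 0.00022 + 0.00009j ; Δ = 0.00006 - 0.00002j
  [-4]  conj(Y_{7,-4})(Ω₁) = -0.14418 + 0.10353j ; Y_{7,-4}(Ω₂) = 0.00163 + 0.00223j ; Δ = -0.00047 - 0.00015j
  [-3]  conj(Y_{7,-3})(Ω₁) = -0.30132 + 0.15195j ; Y_{7,-3}(Ω₂) = 0.00186 + 0.02317j ; Δ = -0.00408 - 0.00670j
  [-2]  conj(Y_{7,-2})(Ω₁) = 0.03731 - 0.01201j ; Y_{7,-2}(Ω₂) = -0.06178 + 0.12157j ; Δ = -0.00085 + 0.00528j
  [-1]  conj(Y_{7,-1})(Ω₁) = 0.33017 - 0.05182j ; Y_{7,-1}(Ω₂) = -0.42672 + 0.26180j ; Δ = -0.12732 + 0.10855j
  [+0]  conj(Y_{7,0})(Ω₁) = 0.00123 + 0.00000j ; Y_{7,0}(Ω₂) = -0.80877 + 0.00000j ; Δ = -0.00100 + 0.00000j
  [+1]  conj(Y_{7,1})(Ω₁) = -0.33017 - 0.05182j ; Y_{7,1}(Ω₂) = 0.42672 + 0.26180j ; Δ = -0.12732 - 0.10855j
  [+2]  conj(Y_{7,2})(Ω₁) = 0.03731 + 0.01201j ; Y_{7,2}(Ω₂) = -0.06178 - 0.12157j ; Δ = -0.00085 - 0.00528j
  [+3]  conj(Y_{7,3})(Ω₁) = 0.30132 + 0.15195j ; Y_{7,3}(Ω₂) = -0.00186 + 0.02317j ; Δ = -0.00408 + 0.00670j
  [+4]  conj(Y_{7,4})(Ω₁) = -0.14418 - 0.10353j ; Y_{7,4}(Ω₂) = 0.00163 - 0.00223j ; Δ = -0.00047 + 0.00015j
  [+5]  conj(Y_{7,5})(Ω₁) = -0.19071 - 0.18807j ; Y_{7,5}(Ω₂) = -0.00022 + 0.00009j ; Δ = 0.00006 + 0.00002j
  [+6]  conj(Y_{7,6})(Ω₁) = 0.26304 + 0.35575j ; Y_{7,6}(Ω₂) = 0.00001 + 0.00000j ; Δ = 0.00000 + 0.00001j
  [+7]  conj(Y_{7,7})(Ω₁) = -0.12304 - 0.23576j ; Y_{7,7}(Ω₂) = -0.00000 - 0.00000j ; Δ = -0.00000 + 0.00000j
Accumulated sum -0.26630 - 0.00000j; after 4π/(2l+1) scaling, -0.22310 - 0.00000j ⇒ P_7 = -0.223096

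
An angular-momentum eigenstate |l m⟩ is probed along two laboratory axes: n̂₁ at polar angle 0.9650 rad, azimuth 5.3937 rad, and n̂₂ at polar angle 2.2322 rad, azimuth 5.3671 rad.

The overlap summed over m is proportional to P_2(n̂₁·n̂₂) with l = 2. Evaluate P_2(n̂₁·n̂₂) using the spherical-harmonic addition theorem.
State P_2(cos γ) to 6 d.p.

-0.366146

Summing Y*_{l m}(θ₁,φ₁)·Y_{l m}(θ₂,φ₂) over m ∈ [−2, 2]; prefactor 4π/(2·2+1) = 2.513274:
  m=-2: Y*=-0.053948-0.255395i  Y=-0.062158+0.232374i  product +0.062700+0.003339i
  m=-1: Y*=+0.227753-0.280888i  Y=-0.228018-0.297028i  product -0.135364-0.003602i
  m=+0: Y*=-0.008608-0.000000i  Y=+0.041574+0.000000i  product -0.000358-0.000000i
  m=+1: Y*=-0.227753-0.280888i  Y=+0.228018-0.297028i  product -0.135364+0.003602i
  m=+2: Y*=-0.053948+0.255395i  Y=-0.062158-0.232374i  product +0.062700-0.003339i
Total Σ_m = -0.145685+0.000000i. Multiply by 2.513274: -0.366146+0.000000i. P_2(cos γ) = -0.366146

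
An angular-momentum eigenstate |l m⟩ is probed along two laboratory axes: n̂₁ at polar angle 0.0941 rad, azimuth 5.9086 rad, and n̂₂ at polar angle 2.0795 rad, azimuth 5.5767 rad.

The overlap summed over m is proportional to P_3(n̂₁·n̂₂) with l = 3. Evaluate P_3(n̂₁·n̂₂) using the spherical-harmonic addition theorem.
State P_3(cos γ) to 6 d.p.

Term-by-term m-sum for l=3 (normalisation 4π/7 = 1.795196):
  m=-3: +0.000150-0.000312i × -0.144966+0.237158i = +0.000052+0.000081i  (running Σ = +0.000052+0.000081i)
  m=-2: +0.006578-0.006118i × -0.059675-0.374961i = -0.002686-0.002101i  (running Σ = -0.002634-0.002021i)
  m=-1: +0.111796-0.043952i × +0.039948+0.034093i = +0.005965+0.002056i  (running Σ = +0.003330+0.000035i)
  m=0: +0.726650-0.000000i × +0.329689+0.000000i = +0.239569+0.000000i  (running Σ = +0.242899+0.000035i)
  m=1: -0.111796-0.043952i × -0.039948+0.034093i = +0.005965-0.002056i  (running Σ = +0.248864-0.002021i)
  m=2: +0.006578+0.006118i × -0.059675+0.374961i = -0.002686+0.002101i  (running Σ = +0.246177+0.000081i)
  m=3: -0.000150-0.000312i × +0.144966+0.237158i = +0.000052-0.000081i  (running Σ = +0.246230+0.000000i)
Σ over m = +0.246230+0.000000i; ×(4π/7) → +0.442031+0.000000i. Real part: 0.442031

0.442031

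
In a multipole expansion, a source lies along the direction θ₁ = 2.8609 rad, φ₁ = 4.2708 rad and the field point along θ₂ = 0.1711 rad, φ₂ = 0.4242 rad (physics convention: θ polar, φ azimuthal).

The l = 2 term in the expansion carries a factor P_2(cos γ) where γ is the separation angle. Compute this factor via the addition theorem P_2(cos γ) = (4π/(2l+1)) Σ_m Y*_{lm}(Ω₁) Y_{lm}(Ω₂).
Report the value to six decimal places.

0.948715

Expand P_2 via completeness: Σ_{m} conj(Y_{2,m}) at Ω₁ times Y_{2,m} at Ω₂ —
  [-2]  conj(Y_{2,-2})(Ω₁) = -0.01881 + 0.02291j ; Y_{2,-2}(Ω₂) = 0.00740 - 0.00840j ; Δ = 0.00005 + 0.00033j
  [-1]  conj(Y_{2,-1})(Ω₁) = 0.08788 + 0.18591j ; Y_{2,-1}(Ω₂) = 0.11813 - 0.05335j ; Δ = 0.02030 + 0.01727j
  [+0]  conj(Y_{2,0})(Ω₁) = 0.55817 + 0.00000j ; Y_{2,0}(Ω₂) = 0.60335 + 0.00000j ; Δ = 0.33678 + 0.00000j
  [+1]  conj(Y_{2,1})(Ω₁) = -0.08788 + 0.18591j ; Y_{2,1}(Ω₂) = -0.11813 - 0.05335j ; Δ = 0.02030 - 0.01727j
  [+2]  conj(Y_{2,2})(Ω₁) = -0.01881 - 0.02291j ; Y_{2,2}(Ω₂) = 0.00740 + 0.00840j ; Δ = 0.00005 - 0.00033j
Accumulated sum 0.37748 + 0.00000j; after 4π/(2l+1) scaling, 0.94872 + 0.00000j ⇒ P_2 = 0.948715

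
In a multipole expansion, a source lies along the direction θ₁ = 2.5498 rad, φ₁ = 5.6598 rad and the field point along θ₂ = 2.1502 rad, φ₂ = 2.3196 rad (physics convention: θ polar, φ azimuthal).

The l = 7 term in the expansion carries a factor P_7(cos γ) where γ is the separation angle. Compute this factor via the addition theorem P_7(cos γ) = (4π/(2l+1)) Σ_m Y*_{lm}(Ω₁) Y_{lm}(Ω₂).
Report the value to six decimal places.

0.007026

Expand P_7 via completeness: Σ_{m} conj(Y_{7,m}) at Ω₁ times Y_{7,m} at Ω₂ —
  term(m=-7) = -0.000217-0.001188i   from Y*(Ω₁)=-0.002872+0.007901i, Y(Ω₂)=-0.124001+0.072527i
  term(m=-6) = +0.006092+0.015290i   from Y*(Ω₁)=+0.038657-0.026374i, Y(Ω₂)=-0.076602+0.343254i
  term(m=-5) = -0.037560-0.057610i   from Y*(Ω₁)=-0.157632-0.003889i, Y(Ω₂)=+0.247143+0.359374i
  term(m=-4) = +0.043497+0.044290i   from Y*(Ω₁)=+0.280008+0.212004i, Y(Ω₂)=+0.174861+0.025780i
  term(m=-3) = +0.102917+0.069780i   from Y*(Ω₁)=-0.143783-0.465868i, Y(Ω₂)=-0.199009+0.159493i
  term(m=-2) = -0.081078-0.034013i   from Y*(Ω₁)=-0.091064+0.271135i, Y(Ω₂)=-0.022479+0.306581i
  term(m=-1) = +0.031649+0.006370i   from Y*(Ω₁)=-0.192845+0.138661i, Y(Ω₂)=-0.092530-0.099562i
  term(m=+0) = -0.122213+0.000000i   from Y*(Ω₁)=+0.375307-0.000000i, Y(Ω₂)=-0.325634+0.000000i
  term(m=+1) = +0.031649-0.006370i   from Y*(Ω₁)=+0.192845+0.138661i, Y(Ω₂)=+0.092530-0.099562i
  term(m=+2) = -0.081078+0.034013i   from Y*(Ω₁)=-0.091064-0.271135i, Y(Ω₂)=-0.022479-0.306581i
  term(m=+3) = +0.102917-0.069780i   from Y*(Ω₁)=+0.143783-0.465868i, Y(Ω₂)=+0.199009+0.159493i
  term(m=+4) = +0.043497-0.044290i   from Y*(Ω₁)=+0.280008-0.212004i, Y(Ω₂)=+0.174861-0.025780i
  term(m=+5) = -0.037560+0.057610i   from Y*(Ω₁)=+0.157632-0.003889i, Y(Ω₂)=-0.247143+0.359374i
  term(m=+6) = +0.006092-0.015290i   from Y*(Ω₁)=+0.038657+0.026374i, Y(Ω₂)=-0.076602-0.343254i
  term(m=+7) = -0.000217+0.001188i   from Y*(Ω₁)=+0.002872+0.007901i, Y(Ω₂)=+0.124001+0.072527i
Σ over m = +0.008387-0.000000i; ×(4π/15) → +0.007026-0.000000i. Real part: 0.007026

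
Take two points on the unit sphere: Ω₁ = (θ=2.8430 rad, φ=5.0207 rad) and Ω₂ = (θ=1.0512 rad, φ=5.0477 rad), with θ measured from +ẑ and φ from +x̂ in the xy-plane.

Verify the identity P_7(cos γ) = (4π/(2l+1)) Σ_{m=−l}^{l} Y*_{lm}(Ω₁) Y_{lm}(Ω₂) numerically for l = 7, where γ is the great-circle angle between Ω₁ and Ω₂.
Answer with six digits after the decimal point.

0.293395

Term-by-term m-sum for l=7 (normalisation 4π/15 = 0.837758):
  m=-7: Y*=-0.00008 - 0.00005j  Y=-0.13246 + 0.13009j  product 0.00002 - 0.00000j
  m=-6: Y*=-0.00032 + 0.00111j  Y=0.16964 + 0.35934j  product -0.00045 + 0.00007j
  m=-5: Y*=0.00879 - 0.00026j  Y=0.39647 - 0.04209j  product 0.00347 - 0.00047j
  m=-4: Y*=-0.01544 - 0.04399j  Y=0.00965 - 0.04130j  product -0.00197 + 0.00021j
  m=-3: Y*=-0.13952 + 0.10516j  Y=0.27990 + 0.17739j  product -0.05771 + 0.00468j
  m=-2: Y*=0.35727 + 0.25324j  Y=0.15718 - 0.12469j  product 0.08773 - 0.00474j
  m=-1: Y*=0.18399 - 0.57774j  Y=0.08437 + 0.24212j  product 0.15540 - 0.00420j
  m=+0: Y*=-0.09646 + 0.00000j  Y=0.23622 + 0.00000j  product -0.02278 + 0.00000j
  m=+1: Y*=-0.18399 - 0.57774j  Y=-0.08437 + 0.24212j  product 0.15540 + 0.00420j
  m=+2: Y*=0.35727 - 0.25324j  Y=0.15718 + 0.12469j  product 0.08773 + 0.00474j
  m=+3: Y*=0.13952 + 0.10516j  Y=-0.27990 + 0.17739j  product -0.05771 - 0.00468j
  m=+4: Y*=-0.01544 + 0.04399j  Y=0.00965 + 0.04130j  product -0.00197 - 0.00021j
  m=+5: Y*=-0.00879 - 0.00026j  Y=-0.39647 - 0.04209j  product 0.00347 + 0.00047j
  m=+6: Y*=-0.00032 - 0.00111j  Y=0.16964 - 0.35934j  product -0.00045 - 0.00007j
  m=+7: Y*=0.00008 - 0.00005j  Y=0.13246 + 0.13009j  product 0.00002 + 0.00000j
Total Σ_m = 0.35021 + 0.00000j. Multiply by 0.837758: 0.29340 + 0.00000j. P_7(cos γ) = 0.293395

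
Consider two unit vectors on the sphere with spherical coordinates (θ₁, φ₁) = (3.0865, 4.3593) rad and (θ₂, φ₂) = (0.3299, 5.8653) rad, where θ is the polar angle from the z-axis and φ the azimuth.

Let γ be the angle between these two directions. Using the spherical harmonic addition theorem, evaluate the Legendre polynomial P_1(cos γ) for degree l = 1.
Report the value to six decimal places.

Expand P_1 via completeness: Σ_{m} conj(Y_{1,m}) at Ω₁ times Y_{1,m} at Ω₂ —
  m=-1: -0.006579-0.017851i × +0.102291+0.045421i = +0.000138-0.002125i  (running Σ = +0.000138-0.002125i)
  m=0: -0.487861-0.000000i × +0.462254+0.000000i = -0.225516-0.000000i  (running Σ = -0.225378-0.002125i)
  m=1: +0.006579-0.017851i × -0.102291+0.045421i = +0.000138+0.002125i  (running Σ = -0.225240+0.000000i)
Accumulated sum -0.225240+0.000000i; after 4π/(2l+1) scaling, -0.943484+0.000000i ⇒ P_1 = -0.943484

-0.943484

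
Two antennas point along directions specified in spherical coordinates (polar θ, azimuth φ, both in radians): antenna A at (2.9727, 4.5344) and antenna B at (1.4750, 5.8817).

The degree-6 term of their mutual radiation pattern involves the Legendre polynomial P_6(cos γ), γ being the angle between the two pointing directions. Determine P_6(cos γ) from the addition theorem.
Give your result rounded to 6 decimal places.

Addition theorem: P_6(cos γ) = (4π/13) Σ_m Y*_{lm}(Ω₁) Y_{lm}(Ω₂), m = −6…6:
  m=-6: Y*=-0.00001 + 0.00001j  Y=-0.34935 + 0.31433j  product -0.00000 - 0.00000j
  m=-5: Y*=0.00017 + 0.00014j  Y=-0.06615 + 0.14175j  product -0.00003 + 0.00002j
  m=-4: Y*=0.00209 - 0.00180j  Y=0.01107 - 0.31484j  product -0.00054 - 0.00068j
  m=-3: Y*=-0.01193 - 0.02019j  Y=-0.06382 - 0.16635j  product -0.00260 + 0.00327j
  m=-2: Y*=-0.12654 + 0.04705j  Y=0.18786 + 0.19458j  product -0.03293 - 0.01578j
  m=-1: Y*=0.08471 + 0.47092j  Y=0.17072 + 0.07248j  product -0.01967 + 0.08653j
  m=+0: Y*=0.73421 + 0.00000j  Y=-0.25844 + 0.00000j  product -0.18975 + 0.00000j
  m=+1: Y*=-0.08471 + 0.47092j  Y=-0.17072 + 0.07248j  product -0.01967 - 0.08653j
  m=+2: Y*=-0.12654 - 0.04705j  Y=0.18786 - 0.19458j  product -0.03293 + 0.01578j
  m=+3: Y*=0.01193 - 0.02019j  Y=0.06382 - 0.16635j  product -0.00260 - 0.00327j
  m=+4: Y*=0.00209 + 0.00180j  Y=0.01107 + 0.31484j  product -0.00054 + 0.00068j
  m=+5: Y*=-0.00017 + 0.00014j  Y=0.06615 + 0.14175j  product -0.00003 - 0.00002j
  m=+6: Y*=-0.00001 - 0.00001j  Y=-0.34935 - 0.31433j  product -0.00000 + 0.00000j
Total Σ_m = -0.30129 - 0.00000j. Multiply by 0.966644: -0.29124 - 0.00000j. P_6(cos γ) = -0.291236

-0.291236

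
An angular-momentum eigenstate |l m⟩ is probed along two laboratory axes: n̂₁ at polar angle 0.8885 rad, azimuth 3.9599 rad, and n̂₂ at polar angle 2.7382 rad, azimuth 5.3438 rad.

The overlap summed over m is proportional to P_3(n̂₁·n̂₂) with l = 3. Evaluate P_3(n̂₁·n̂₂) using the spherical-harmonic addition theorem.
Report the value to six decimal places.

Term-by-term m-sum for l=3 (normalisation 4π/7 = 1.795196):
  [-3]  conj(Y_{3,-3})(Ω₁) = +0.150851-0.123661i ; Y_{3,-3}(Ω₂) = -0.023928+0.008021i ; Δ = -0.002618+0.004169i
  [-2]  conj(Y_{3,-2})(Ω₁) = -0.025532+0.387353i ; Y_{3,-2}(Ω₂) = +0.043904-0.138022i ; Δ = +0.052342+0.020530i
  [-1]  conj(Y_{3,-1})(Ω₁) = -0.169397-0.180930i ; Y_{3,-1}(Ω₂) = +0.241843+0.330713i ; Δ = +0.018868-0.099779i
  [+0]  conj(Y_{3,0})(Ω₁) = -0.238108-0.000000i ; Y_{3,0}(Ω₂) = -0.422013+0.000000i ; Δ = +0.100485+0.000000i
  [+1]  conj(Y_{3,1})(Ω₁) = +0.169397-0.180930i ; Y_{3,1}(Ω₂) = -0.241843+0.330713i ; Δ = +0.018868+0.099779i
  [+2]  conj(Y_{3,2})(Ω₁) = -0.025532-0.387353i ; Y_{3,2}(Ω₂) = +0.043904+0.138022i ; Δ = +0.052342-0.020530i
  [+3]  conj(Y_{3,3})(Ω₁) = -0.150851-0.123661i ; Y_{3,3}(Ω₂) = +0.023928+0.008021i ; Δ = -0.002618-0.004169i
Accumulated sum +0.237670+0.000000i; after 4π/(2l+1) scaling, +0.426665+0.000000i ⇒ P_3 = 0.426665

0.426665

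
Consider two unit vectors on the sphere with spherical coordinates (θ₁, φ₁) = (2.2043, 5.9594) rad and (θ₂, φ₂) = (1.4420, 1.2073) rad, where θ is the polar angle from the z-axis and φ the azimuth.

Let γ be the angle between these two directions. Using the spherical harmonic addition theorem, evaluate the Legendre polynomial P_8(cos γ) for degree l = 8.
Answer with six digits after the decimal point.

Expand P_8 via completeness: Σ_{m} conj(Y_{8,m}) at Ω₁ times Y_{8,m} at Ω₂ —
  m=-8: -0.078168-0.048066i × -0.469149+0.111642i = +0.042038+0.013823i  (running Σ = +0.042038+0.013823i)
  m=-7: +0.172792+0.206946i × -0.140470-0.206600i = +0.018483-0.064769i  (running Σ = +0.060521-0.050945i)
  m=-6: -0.159580-0.409108i × -0.154417+0.220851i = +0.114994+0.027930i  (running Σ = +0.175515-0.023016i)
  m=-5: +0.017771+0.368945i × -0.267422-0.067341i = +0.020093-0.099861i  (running Σ = +0.195608-0.122876i)
  m=-4: -0.005015+0.017729i × +0.022453+0.191345i = -0.003505-0.000561i  (running Σ = +0.192103-0.123438i)
  m=-3: +0.201889-0.295455i × -0.250534+0.130529i = -0.012015+0.100374i  (running Σ = +0.180088-0.023064i)
  m=-2: -0.140807+0.106503i × +0.117061+0.104127i = -0.027573-0.002195i  (running Σ = +0.152515-0.025258i)
  m=-1: -0.270640+0.090826i × -0.100978+0.265452i = +0.003219-0.081013i  (running Σ = +0.155734-0.106272i)
  m=0: +0.223501-0.000000i × +0.145810+0.000000i = +0.032589+0.000000i  (running Σ = +0.188323-0.106272i)
  m=1: +0.270640+0.090826i × +0.100978+0.265452i = +0.003219+0.081013i  (running Σ = +0.191541-0.025258i)
  m=2: -0.140807-0.106503i × +0.117061-0.104127i = -0.027573+0.002195i  (running Σ = +0.163969-0.023064i)
  m=3: -0.201889-0.295455i × +0.250534+0.130529i = -0.012015-0.100374i  (running Σ = +0.151954-0.123438i)
  m=4: -0.005015-0.017729i × +0.022453-0.191345i = -0.003505+0.000561i  (running Σ = +0.148449-0.122876i)
  m=5: -0.017771+0.368945i × +0.267422-0.067341i = +0.020093+0.099861i  (running Σ = +0.168541-0.023016i)
  m=6: -0.159580+0.409108i × -0.154417-0.220851i = +0.114994-0.027930i  (running Σ = +0.283535-0.050945i)
  m=7: -0.172792+0.206946i × +0.140470-0.206600i = +0.018483+0.064769i  (running Σ = +0.302018+0.013823i)
  m=8: -0.078168+0.048066i × -0.469149-0.111642i = +0.042038-0.013823i  (running Σ = +0.344057-0.000000i)
Total Σ_m = +0.344057-0.000000i. Multiply by 0.739198: +0.254326-0.000000i. P_8(cos γ) = 0.254326

0.254326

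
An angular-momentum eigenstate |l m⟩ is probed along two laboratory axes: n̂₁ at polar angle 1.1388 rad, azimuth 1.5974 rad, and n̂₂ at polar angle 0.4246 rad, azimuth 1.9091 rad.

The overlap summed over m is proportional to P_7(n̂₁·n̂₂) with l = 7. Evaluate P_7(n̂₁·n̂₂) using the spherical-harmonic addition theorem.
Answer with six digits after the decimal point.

0.015600

Expand P_7 via completeness: Σ_{m} conj(Y_{7,m}) at Ω₁ times Y_{7,m} at Ω₂ —
  term(m=-7) = -0.00015 - 0.00021j   from Y*(Ω₁)=0.04716 - 0.25031j, Y(Ω₂)=0.00070 - 0.00072j
  term(m=-6) = -0.00108 - 0.00350j   from Y*(Ω₁)=-0.43380 - 0.06984j, Y(Ω₂)=0.00369 + 0.00747j
  term(m=-5) = 0.00015 - 0.01236j   from Y*(Ω₁)=-0.03844 + 0.28727j, Y(Ω₂)=-0.04233 + 0.00513j
  term(m=-4) = -0.00720 + 0.02144j   from Y*(Ω₁)=-0.14985 - 0.01601j, Y(Ω₂)=0.03240 - 0.14656j
  term(m=-3) = -0.07433 + 0.10073j   from Y*(Ω₁)=-0.02758 + 0.34486j, Y(Ω₂)=0.30736 + 0.19094j
  term(m=-2) = 0.00264 - 0.00189j   from Y*(Ω₁)=-0.00602 - 0.00032j, Y(Ω₂)=-0.41973 + 0.33707j
  term(m=-1) = 0.09548 - 0.03076j   from Y*(Ω₁)=-0.00890 + 0.33429j, Y(Ω₂)=-0.09955 - 0.28296j
  term(m=+0) = -0.01240 + 0.00000j   from Y*(Ω₁)=0.03529 + 0.00000j, Y(Ω₂)=-0.35130 + 0.00000j
  term(m=+1) = 0.09548 + 0.03076j   from Y*(Ω₁)=0.00890 + 0.33429j, Y(Ω₂)=0.09955 - 0.28296j
  term(m=+2) = 0.00264 + 0.00189j   from Y*(Ω₁)=-0.00602 + 0.00032j, Y(Ω₂)=-0.41973 - 0.33707j
  term(m=+3) = -0.07433 - 0.10073j   from Y*(Ω₁)=0.02758 + 0.34486j, Y(Ω₂)=-0.30736 + 0.19094j
  term(m=+4) = -0.00720 - 0.02144j   from Y*(Ω₁)=-0.14985 + 0.01601j, Y(Ω₂)=0.03240 + 0.14656j
  term(m=+5) = 0.00015 + 0.01236j   from Y*(Ω₁)=0.03844 + 0.28727j, Y(Ω₂)=0.04233 + 0.00513j
  term(m=+6) = -0.00108 + 0.00350j   from Y*(Ω₁)=-0.43380 + 0.06984j, Y(Ω₂)=0.00369 - 0.00747j
  term(m=+7) = -0.00015 + 0.00021j   from Y*(Ω₁)=-0.04716 - 0.25031j, Y(Ω₂)=-0.00070 - 0.00072j
Σ over m = 0.01862 + 0.00000j; ×(4π/15) → 0.01560 + 0.00000j. Real part: 0.015600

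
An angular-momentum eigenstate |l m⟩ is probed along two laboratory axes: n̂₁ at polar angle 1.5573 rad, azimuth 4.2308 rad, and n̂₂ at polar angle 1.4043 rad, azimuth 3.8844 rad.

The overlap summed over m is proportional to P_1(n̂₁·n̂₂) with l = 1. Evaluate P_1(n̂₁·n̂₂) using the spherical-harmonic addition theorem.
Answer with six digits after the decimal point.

0.929746

Term-by-term m-sum for l=1 (normalisation 4π/3 = 4.188790):
  term(m=-1) = (0.110713, 0.039962)   from Y*(Ω₁)=(-0.160014, -0.306170), Y(Ω₂)=(-0.250962, 0.230446)
  term(m=+0) = (0.000534, 0.000000)   from Y*(Ω₁)=(0.006594, -0.000000), Y(Ω₂)=(0.080975, 0.000000)
  term(m=+1) = (0.110713, -0.039962)   from Y*(Ω₁)=(0.160014, -0.306170), Y(Ω₂)=(0.250962, 0.230446)
Total Σ_m = (0.221961, 0.000000). Multiply by 4.188790: (0.929746, 0.000000). P_1(cos γ) = 0.929746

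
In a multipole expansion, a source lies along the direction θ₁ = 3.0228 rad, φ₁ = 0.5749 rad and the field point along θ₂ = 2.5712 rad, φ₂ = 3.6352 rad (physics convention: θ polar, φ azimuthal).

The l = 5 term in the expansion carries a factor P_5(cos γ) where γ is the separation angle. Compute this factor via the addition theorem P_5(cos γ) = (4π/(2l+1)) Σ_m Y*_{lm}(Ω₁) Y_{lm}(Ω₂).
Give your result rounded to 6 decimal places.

Expand P_5 via completeness: Σ_{m} conj(Y_{5,m}) at Ω₁ times Y_{5,m} at Ω₂ —
  m=-5: Y*=-0.00001 + 0.00000j  Y=0.01665 + 0.01329j  product -0.00000 - 0.00000j
  m=-4: Y*=0.00019 - 0.00021j  Y=0.04125 + 0.09658j  product 0.00003 + 0.00001j
  m=-3: Y*=-0.00070 + 0.00448j  Y=-0.02631 + 0.29160j  product -0.00129 - 0.00032j
  m=-2: Y*=-0.01891 - 0.04224j  Y=-0.25789 + 0.39056j  product 0.02137 + 0.00351j
  m=-1: Y*=0.24245 + 0.15708j  Y=-0.24694 + 0.13286j  product -0.08074 - 0.00658j
  m=+0: Y*=-0.83911 + 0.00000j  Y=0.29254 + 0.00000j  product -0.24548 + 0.00000j
  m=+1: Y*=-0.24245 + 0.15708j  Y=0.24694 + 0.13286j  product -0.08074 + 0.00658j
  m=+2: Y*=-0.01891 + 0.04224j  Y=-0.25789 - 0.39056j  product 0.02137 - 0.00351j
  m=+3: Y*=0.00070 + 0.00448j  Y=0.02631 + 0.29160j  product -0.00129 + 0.00032j
  m=+4: Y*=0.00019 + 0.00021j  Y=0.04125 - 0.09658j  product 0.00003 - 0.00001j
  m=+5: Y*=0.00001 + 0.00000j  Y=-0.01665 + 0.01329j  product -0.00000 + 0.00000j
Total Σ_m = -0.36674 + 0.00000j. Multiply by 1.142397: -0.41896 + 0.00000j. P_5(cos γ) = -0.418957

-0.418957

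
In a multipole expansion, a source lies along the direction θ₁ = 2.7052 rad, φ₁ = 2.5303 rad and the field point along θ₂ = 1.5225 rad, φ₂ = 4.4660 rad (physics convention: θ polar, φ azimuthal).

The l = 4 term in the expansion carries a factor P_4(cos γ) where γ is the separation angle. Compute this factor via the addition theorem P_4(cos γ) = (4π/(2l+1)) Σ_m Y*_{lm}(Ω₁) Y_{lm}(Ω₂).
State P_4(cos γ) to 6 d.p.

Summing Y*_{l m}(θ₁,φ₁)·Y_{l m}(θ₂,φ₂) over m ∈ [−4, 4]; prefactor 4π/(2·4+1) = 1.396263:
  m=-4: Y*=(-0.010835, -0.009060)  Y=(0.243317, 0.367169)  product (0.000690, -0.006183)
  m=-3: Y*=(-0.022276, -0.082711)  Y=(0.040566, -0.044502)  product (-0.004584, -0.002364)
  m=-2: Y*=(0.096852, -0.266807)  Y=(0.289238, 0.155310)  product (0.069451, -0.062129)
  m=-1: Y*=(0.408025, -0.285962)  Y=(0.016602, -0.066011)  product (-0.012103, -0.031681)
  m=+0: Y*=(0.208502, -0.000000)  Y=(0.309980, 0.000000)  product (0.064631, 0.000000)
  m=+1: Y*=(-0.408025, -0.285962)  Y=(-0.016602, -0.066011)  product (-0.012103, 0.031681)
  m=+2: Y*=(0.096852, 0.266807)  Y=(0.289238, -0.155310)  product (0.069451, 0.062129)
  m=+3: Y*=(0.022276, -0.082711)  Y=(-0.040566, -0.044502)  product (-0.004584, 0.002364)
  m=+4: Y*=(-0.010835, 0.009060)  Y=(0.243317, -0.367169)  product (0.000690, 0.006183)
Accumulated sum (0.171540, 0.000000); after 4π/(2l+1) scaling, (0.239515, 0.000000) ⇒ P_4 = 0.239515

0.239515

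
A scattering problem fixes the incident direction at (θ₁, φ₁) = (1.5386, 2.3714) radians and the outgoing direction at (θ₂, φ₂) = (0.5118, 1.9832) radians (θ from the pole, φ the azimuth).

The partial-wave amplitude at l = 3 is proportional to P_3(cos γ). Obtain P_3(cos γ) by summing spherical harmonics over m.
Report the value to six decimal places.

-0.443256

Expand P_3 via completeness: Σ_{m} conj(Y_{3,m}) at Ω₁ times Y_{3,m} at Ω₂ —
  m=-3: Y*=(0.280825, 0.307689)  Y=(0.046308, 0.016048)  product (0.008067, 0.018755)
  m=-2: Y*=(0.000999, -0.032849)  Y=(-0.145049, 0.156957)  product (0.005011, 0.004922)
  m=-1: Y*=(0.230650, -0.223740)  Y=(-0.177677, -0.406126)  product (-0.131848, -0.053919)
  m=+0: Y*=(-0.035976, -0.000000)  Y=(0.260527, 0.000000)  product (-0.009373, -0.000000)
  m=+1: Y*=(-0.230650, -0.223740)  Y=(0.177677, -0.406126)  product (-0.131848, 0.053919)
  m=+2: Y*=(0.000999, 0.032849)  Y=(-0.145049, -0.156957)  product (0.005011, -0.004922)
  m=+3: Y*=(-0.280825, 0.307689)  Y=(-0.046308, 0.016048)  product (0.008067, -0.018755)
Σ over m = (-0.246912, 0.000000); ×(4π/7) → (-0.443256, 0.000000). Real part: -0.443256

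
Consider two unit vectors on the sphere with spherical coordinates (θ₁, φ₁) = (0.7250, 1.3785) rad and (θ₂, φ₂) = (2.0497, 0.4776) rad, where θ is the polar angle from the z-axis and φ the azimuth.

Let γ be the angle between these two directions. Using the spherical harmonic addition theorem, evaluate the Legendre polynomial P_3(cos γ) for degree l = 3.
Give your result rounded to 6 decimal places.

Summing Y*_{l m}(θ₁,φ₁)·Y_{l m}(θ₂,φ₂) over m ∈ [−3, 3]; prefactor 4π/(2·3+1) = 1.795196:
  m=-3: Y*=-0.066360-0.101978i  Y=+0.040120-0.288886i  product -0.032122+0.015079i
  m=-2: Y*=-0.311815+0.126207i  Y=-0.214196+0.302844i  product +0.028569-0.121464i
  m=-1: Y*=+0.073776+0.378916i  Y=+0.015720-0.008136i  product +0.004243+0.005356i
  m=+0: Y*=-0.055513-0.000000i  Y=+0.333312+0.000000i  product -0.018503-0.000000i
  m=+1: Y*=-0.073776+0.378916i  Y=-0.015720-0.008136i  product +0.004243-0.005356i
  m=+2: Y*=-0.311815-0.126207i  Y=-0.214196-0.302844i  product +0.028569+0.121464i
  m=+3: Y*=+0.066360-0.101978i  Y=-0.040120-0.288886i  product -0.032122-0.015079i
Total Σ_m = -0.017125-0.000000i. Multiply by 1.795196: -0.030743-0.000000i. P_3(cos γ) = -0.030743

-0.030743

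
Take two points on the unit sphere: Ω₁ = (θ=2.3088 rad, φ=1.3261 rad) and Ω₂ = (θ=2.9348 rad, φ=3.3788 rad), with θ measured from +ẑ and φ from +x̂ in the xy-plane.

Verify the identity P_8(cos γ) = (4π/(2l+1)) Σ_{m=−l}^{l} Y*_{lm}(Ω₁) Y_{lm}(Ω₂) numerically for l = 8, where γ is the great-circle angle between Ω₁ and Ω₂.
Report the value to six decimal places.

Term-by-term m-sum for l=8 (normalisation 4π/17 = 0.739198):
  [-8]  conj(Y_{8,-8})(Ω₁) = (-0.017447, -0.042837) ; Y_{8,-8}(Ω₂) = (-0.000001, -0.000002) ; Δ = (-0.000000, 0.000000)
  [-7]  conj(Y_{8,-7})(Ω₁) = (0.166563, -0.023825) ; Y_{8,-7}(Ω₂) = (-0.000003, -0.000031) ; Δ = (-0.000001, -0.000005)
  [-6]  conj(Y_{8,-6})(Ω₁) = (-0.036606, 0.355467) ; Y_{8,-6}(Ω₂) = (0.000055, -0.000373) ; Δ = (0.000131, 0.000033)
  [-5]  conj(Y_{8,-5})(Ω₁) = (-0.432109, -0.156419) ; Y_{8,-5}(Ω₂) = (0.001239, -0.003060) ; Δ = (-0.001014, 0.001128)
  [-4]  conj(Y_{8,-4})(Ω₁) = (0.144201, -0.214435) ; Y_{8,-4}(Ω₂) = (0.012516, -0.017459) ; Δ = (-0.001939, -0.005202)
  [-3]  conj(Y_{8,-3})(Ω₁) = (-0.124002, -0.137427) ; Y_{8,-3}(Ω₂) = (0.077762, -0.067059) ; Δ = (-0.018858, -0.002371)
  [-2]  conj(Y_{8,-2})(Ω₁) = (0.327196, -0.174268) ; Y_{8,-2}(Ω₂) = (0.303342, -0.155776) ; Δ = (0.072106, -0.103832)
  [-1]  conj(Y_{8,-1})(Ω₁) = (-0.004495, -0.018000) ; Y_{8,-1}(Ω₂) = (0.658431, -0.159181) ; Δ = (-0.005825, -0.011136)
  [+0]  conj(Y_{8,0})(Ω₁) = (0.369503, -0.000000) ; Y_{8,0}(Ω₂) = (0.424830, 0.000000) ; Δ = (0.156976, 0.000000)
  [+1]  conj(Y_{8,1})(Ω₁) = (0.004495, -0.018000) ; Y_{8,1}(Ω₂) = (-0.658431, -0.159181) ; Δ = (-0.005825, 0.011136)
  [+2]  conj(Y_{8,2})(Ω₁) = (0.327196, 0.174268) ; Y_{8,2}(Ω₂) = (0.303342, 0.155776) ; Δ = (0.072106, 0.103832)
  [+3]  conj(Y_{8,3})(Ω₁) = (0.124002, -0.137427) ; Y_{8,3}(Ω₂) = (-0.077762, -0.067059) ; Δ = (-0.018858, 0.002371)
  [+4]  conj(Y_{8,4})(Ω₁) = (0.144201, 0.214435) ; Y_{8,4}(Ω₂) = (0.012516, 0.017459) ; Δ = (-0.001939, 0.005202)
  [+5]  conj(Y_{8,5})(Ω₁) = (0.432109, -0.156419) ; Y_{8,5}(Ω₂) = (-0.001239, -0.003060) ; Δ = (-0.001014, -0.001128)
  [+6]  conj(Y_{8,6})(Ω₁) = (-0.036606, -0.355467) ; Y_{8,6}(Ω₂) = (0.000055, 0.000373) ; Δ = (0.000131, -0.000033)
  [+7]  conj(Y_{8,7})(Ω₁) = (-0.166563, -0.023825) ; Y_{8,7}(Ω₂) = (0.000003, -0.000031) ; Δ = (-0.000001, 0.000005)
  [+8]  conj(Y_{8,8})(Ω₁) = (-0.017447, 0.042837) ; Y_{8,8}(Ω₂) = (-0.000001, 0.000002) ; Δ = (-0.000000, -0.000000)
Accumulated sum (0.246174, 0.000000); after 4π/(2l+1) scaling, (0.181971, 0.000000) ⇒ P_8 = 0.181971

0.181971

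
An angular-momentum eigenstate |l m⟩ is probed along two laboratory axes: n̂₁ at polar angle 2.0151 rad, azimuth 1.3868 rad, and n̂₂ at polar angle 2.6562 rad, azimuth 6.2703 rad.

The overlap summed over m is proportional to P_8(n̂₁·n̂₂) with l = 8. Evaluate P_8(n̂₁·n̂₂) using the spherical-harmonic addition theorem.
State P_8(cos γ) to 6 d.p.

-0.190704

Addition theorem: P_8(cos γ) = (4π/17) Σ_m Y*_{lm}(Ω₁) Y_{lm}(Ω₂), m = −8…8:
  term(m=-8) = 0.00005 - 0.00026j   from Y*(Ω₁)=0.02246 - 0.22657j, Y(Ω₂)=0.00115 + 0.00012j
  term(m=-7) = -0.00354 - 0.00139j   from Y*(Ω₁)=0.41632 + 0.12099j, Y(Ω₂)=-0.00874 - 0.00079j
  term(m=-6) = -0.00779 + 0.01288j   from Y*(Ω₁)=-0.16259 + 0.32261j, Y(Ω₂)=0.04155 + 0.00322j
  term(m=-5) = -0.00503 - 0.00437j   from Y*(Ω₁)=0.03816 + 0.02906j, Y(Ω₂)=-0.13859 - 0.00894j
  term(m=-4) = -0.09046 + 0.07382j   from Y*(Ω₁)=-0.26411 + 0.23922j, Y(Ω₂)=0.32722 + 0.01688j
  term(m=-3) = 0.03284 + 0.05825j   from Y*(Ω₁)=-0.06845 - 0.11116j, Y(Ω₂)=-0.51187 - 0.01980j
  term(m=-2) = -0.11206 + 0.03992j   from Y*(Ω₁)=-0.27419 + 0.10572j, Y(Ω₂)=0.40468 + 0.01043j
  term(m=-1) = -0.00430 - 0.02490j   from Y*(Ω₁)=-0.03543 - 0.19037j, Y(Ω₂)=0.13048 + 0.00168j
  term(m=+0) = 0.12261 + 0.00000j   from Y*(Ω₁)=-0.26803 + 0.00000j, Y(Ω₂)=-0.45746 + 0.00000j
  term(m=+1) = -0.00430 + 0.02490j   from Y*(Ω₁)=0.03543 - 0.19037j, Y(Ω₂)=-0.13048 + 0.00168j
  term(m=+2) = -0.11206 - 0.03992j   from Y*(Ω₁)=-0.27419 - 0.10572j, Y(Ω₂)=0.40468 - 0.01043j
  term(m=+3) = 0.03284 - 0.05825j   from Y*(Ω₁)=0.06845 - 0.11116j, Y(Ω₂)=0.51187 - 0.01980j
  term(m=+4) = -0.09046 - 0.07382j   from Y*(Ω₁)=-0.26411 - 0.23922j, Y(Ω₂)=0.32722 - 0.01688j
  term(m=+5) = -0.00503 + 0.00437j   from Y*(Ω₁)=-0.03816 + 0.02906j, Y(Ω₂)=0.13859 - 0.00894j
  term(m=+6) = -0.00779 - 0.01288j   from Y*(Ω₁)=-0.16259 - 0.32261j, Y(Ω₂)=0.04155 - 0.00322j
  term(m=+7) = -0.00354 + 0.00139j   from Y*(Ω₁)=-0.41632 + 0.12099j, Y(Ω₂)=0.00874 - 0.00079j
  term(m=+8) = 0.00005 + 0.00026j   from Y*(Ω₁)=0.02246 + 0.22657j, Y(Ω₂)=0.00115 - 0.00012j
Total Σ_m = -0.25799 + 0.00000j. Multiply by 0.739198: -0.19070 + 0.00000j. P_8(cos γ) = -0.190704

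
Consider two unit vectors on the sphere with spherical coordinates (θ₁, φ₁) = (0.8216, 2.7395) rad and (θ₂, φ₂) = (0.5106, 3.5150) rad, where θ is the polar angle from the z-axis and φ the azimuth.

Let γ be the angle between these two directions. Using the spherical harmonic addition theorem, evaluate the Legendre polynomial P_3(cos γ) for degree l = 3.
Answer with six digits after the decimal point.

0.259176

Term-by-term m-sum for l=3 (normalisation 4π/7 = 1.795196):
  m=-3: (-0.058396, 0.153041) × (-0.021207, 0.043837) = (-0.005470, -0.005805)  (running Σ = (-0.005470, -0.005805))
  m=-2: (0.258879, -0.268794) × (0.156273, -0.144656) = (0.001573, -0.079454)  (running Σ = (-0.003897, -0.085259))
  m=-1: (-0.287272, 0.122166) × (-0.412615, 0.161658) = (0.098784, -0.096847)  (running Σ = (0.094886, -0.182106))
  m=0: (-0.173040, -0.000000) × (0.262370, 0.000000) = (-0.045400, -0.000000)  (running Σ = (0.049486, -0.182106))
  m=1: (0.287272, 0.122166) × (0.412615, 0.161658) = (0.098784, 0.096847)  (running Σ = (0.148269, -0.085259))
  m=2: (0.258879, 0.268794) × (0.156273, 0.144656) = (0.001573, 0.079454)  (running Σ = (0.149843, -0.005805))
  m=3: (0.058396, 0.153041) × (0.021207, 0.043837) = (-0.005470, 0.005805)  (running Σ = (0.144372, 0.000000))
Total Σ_m = (0.144372, 0.000000). Multiply by 1.795196: (0.259176, 0.000000). P_3(cos γ) = 0.259176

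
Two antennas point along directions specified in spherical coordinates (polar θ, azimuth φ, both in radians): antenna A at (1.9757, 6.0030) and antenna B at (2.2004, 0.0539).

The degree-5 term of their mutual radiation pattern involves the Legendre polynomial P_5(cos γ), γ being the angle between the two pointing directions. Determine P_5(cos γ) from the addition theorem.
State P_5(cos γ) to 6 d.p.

0.217393

Term-by-term m-sum for l=5 (normalisation 4π/11 = 1.142397):
  term(m=-5) = (-0.004849, -0.048506)   from Y*(Ω₁)=(0.051473, -0.300092), Y(Ω₂)=(0.154324, -0.042627)
  term(m=-4) = (0.035359, -0.148039)   from Y*(Ω₁)=(-0.179512, 0.371565), Y(Ω₂)=(-0.360297, 0.078907)
  term(m=-3) = (0.022219, -0.034777)   from Y*(Ω₁)=(0.071071, -0.079378), Y(Ω₂)=(0.382280, -0.062359)
  term(m=-2) = (-0.006192, 0.004888)   from Y*(Ω₁)=(0.255341, -0.160218), Y(Ω₂)=(-0.026018, 0.002816)
  term(m=-1) = (0.063830, -0.022155)   from Y*(Ω₁)=(-0.188649, 0.054285), Y(Ω₂)=(-0.343688, 0.018543)
  term(m=+0) = (-0.030437, -0.000000)   from Y*(Ω₁)=(-0.260502, -0.000000), Y(Ω₂)=(0.116842, 0.000000)
  term(m=+1) = (0.063830, 0.022155)   from Y*(Ω₁)=(0.188649, 0.054285), Y(Ω₂)=(0.343688, 0.018543)
  term(m=+2) = (-0.006192, -0.004888)   from Y*(Ω₁)=(0.255341, 0.160218), Y(Ω₂)=(-0.026018, -0.002816)
  term(m=+3) = (0.022219, 0.034777)   from Y*(Ω₁)=(-0.071071, -0.079378), Y(Ω₂)=(-0.382280, -0.062359)
  term(m=+4) = (0.035359, 0.148039)   from Y*(Ω₁)=(-0.179512, -0.371565), Y(Ω₂)=(-0.360297, -0.078907)
  term(m=+5) = (-0.004849, 0.048506)   from Y*(Ω₁)=(-0.051473, -0.300092), Y(Ω₂)=(-0.154324, -0.042627)
Total Σ_m = (0.190296, 0.000000). Multiply by 1.142397: (0.217393, 0.000000). P_5(cos γ) = 0.217393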